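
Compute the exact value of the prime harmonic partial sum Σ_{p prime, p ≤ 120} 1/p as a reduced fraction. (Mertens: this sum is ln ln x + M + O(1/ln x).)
Σ 1/p = 58472171373748331322981543916880425472323867753/31610054640417607788145206291543662493274686990

π(120) = 30, so the primes ≤ 120 are [2, 3, 5, 7, 11, 13, 17, 19, 23, 29, 31, 37, 41, 43, 47, 53, 59, 61, 67, 71, 73, 79, 83, 89, 97, 101, 103, 107, 109, 113]. Summing 1/p over these primes: 58472171373748331322981543916880425472323867753/31610054640417607788145206291543662493274686990 ≈ 1.8498. Mertens estimate ln ln(120) + 0.2615 ≈ 1.8275.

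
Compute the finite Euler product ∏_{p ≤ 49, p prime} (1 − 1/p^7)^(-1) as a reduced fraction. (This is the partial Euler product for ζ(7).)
∏ = 23382886769632432571789841128782562016512130510871147719864543051070039135878767058418261603816212645625/23189273096315310437319062436725495011112024414316439805760324840606793884675752039664775666767203598336

The primes p ≤ 49 are [2, 3, 5, 7, 11, 13, 17, 19, 23, 29, 31, 37, 41, 43, 47]. For each prime, (1 − 1/p^7)^(-1) = p^7 / (p^7 − 1). The product is (1 − 1/2^7)^(-1), (1 − 1/3^7)^(-1), (1 − 1/5^7)^(-1), (1 − 1/7^7)^(-1), (1 − 1/11^7)^(-1), (1 − 1/13^7)^(-1), (1 − 1/17^7)^(-1), (1 − 1/19^7)^(-1), (1 − 1/23^7)^(-1), (1 − 1/29^7)^(-1), (1 − 1/31^7)^(-1), (1 − 1/37^7)^(-1), (1 − 1/41^7)^(-1), (1 − 1/43^7)^(-1), (1 − 1/47^7)^(-1) = ∏ p^7 / (p^7 − 1) = 23382886769632432571789841128782562016512130510871147719864543051070039135878767058418261603816212645625/23189273096315310437319062436725495011112024414316439805760324840606793884675752039664775666767203598336.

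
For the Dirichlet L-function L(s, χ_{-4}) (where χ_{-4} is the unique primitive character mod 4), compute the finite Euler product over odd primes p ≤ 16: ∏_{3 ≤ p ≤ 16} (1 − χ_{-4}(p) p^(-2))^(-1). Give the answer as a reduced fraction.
∏ = 143143/156160

The odd primes p ≤ 16 are [3, 5, 7, 11, 13]. For each, χ(p) = 1 if p ≡ 1 mod 4, χ(p) = −1 if p ≡ 3 mod 4. Taking (1 − χ(p)/p^2)^(-1) = p^2/(p^2 − χ(p)): (1 − (-1)/3^2)^(-1) · (1 − (1)/5^2)^(-1) · (1 − (-1)/7^2)^(-1) · (1 − (-1)/11^2)^(-1) · (1 − (1)/13^2)^(-1) = 143143/156160.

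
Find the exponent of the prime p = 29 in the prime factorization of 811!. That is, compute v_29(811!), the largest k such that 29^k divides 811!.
v_29(811!) = 27

Legendre's formula: v_p(n!) = Σ_{k ≥ 1} ⌊n / p^k⌋. For p = 29, n = 811, the terms are:
  ⌊811/29^1⌋ = ⌊811/29⌋ = 27
(the next term ⌊811/29^2⌋ = 0, terminating the sum). Summing: v_29(811!) = 27 = 27.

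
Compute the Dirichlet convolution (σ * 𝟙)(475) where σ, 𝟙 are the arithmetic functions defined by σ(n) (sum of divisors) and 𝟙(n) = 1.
(σ * 𝟙)(475) = 798

Divisors of 475: [1, 5, 19, 25, 95, 475]. For each d | 475:
  d = 1: σ(1) · 𝟙(475/1) = 1 · 1 = 1
  d = 5: σ(5) · 𝟙(475/5) = 6 · 1 = 6
  d = 19: σ(19) · 𝟙(475/19) = 20 · 1 = 20
  d = 25: σ(25) · 𝟙(475/25) = 31 · 1 = 31
  d = 95: σ(95) · 𝟙(475/95) = 120 · 1 = 120
  d = 475: σ(475) · 𝟙(475/475) = 620 · 1 = 620
Summing: (σ * 𝟙)(475) = 1 + 6 + 20 + 31 + 120 + 620 = 798.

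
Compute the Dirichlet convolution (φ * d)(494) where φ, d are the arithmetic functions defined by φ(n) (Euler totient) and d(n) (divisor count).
(φ * d)(494) = 840

Divisors of 494: [1, 2, 13, 19, 26, 38, 247, 494]. For each d | 494:
  d = 1: φ(1) · d(494/1) = 1 · 8 = 8
  d = 2: φ(2) · d(494/2) = 1 · 4 = 4
  d = 13: φ(13) · d(494/13) = 12 · 4 = 48
  d = 19: φ(19) · d(494/19) = 18 · 4 = 72
  d = 26: φ(26) · d(494/26) = 12 · 2 = 24
  d = 38: φ(38) · d(494/38) = 18 · 2 = 36
  d = 247: φ(247) · d(494/247) = 216 · 2 = 432
  d = 494: φ(494) · d(494/494) = 216 · 1 = 216
Summing: (φ * d)(494) = 8 + 4 + 48 + 72 + 24 + 36 + 432 + 216 = 840.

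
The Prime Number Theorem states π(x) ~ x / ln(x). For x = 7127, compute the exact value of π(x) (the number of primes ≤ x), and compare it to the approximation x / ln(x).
π(7127) = 913;  x/ln(x) ≈ 803.35;  relative error ≈ 12.01%.

Directly count primes up to 7127: π(7127) = 913. The PNT approximation gives 7127/ln(7127) ≈ 7127/8.87165 ≈ 803.35. Relative error (π(x) − x/ln(x)) / π(x) ≈ 12.01%; the approximation is known to undercount slightly (Li(x) is a better estimate).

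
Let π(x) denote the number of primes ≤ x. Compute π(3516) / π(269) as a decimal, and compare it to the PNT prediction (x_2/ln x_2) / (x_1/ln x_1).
π(3516)/π(269) = 490/57 ≈ 8.5965;  PNT prediction ≈ 8.9560.

π(269) = 57 and π(3516) = 490, so π(3516)/π(269) ≈ 8.5965. The PNT-predicted ratio is (3516/ln(3516)) / (269/ln(269)) ≈ 8.9560. The two agree to within a few percent, as expected.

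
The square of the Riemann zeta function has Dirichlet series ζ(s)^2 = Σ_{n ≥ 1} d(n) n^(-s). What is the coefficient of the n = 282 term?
d(282) = 8

ζ(s)^2 = (Σ 1/m^s)(Σ 1/k^s). The coefficient of 1/n^s in the product is the number of ordered pairs (m, k) with mk = n, which equals d(n). For n = 282, divisors are [1, 2, 3, 6, 47, 94, 141, 282], so d(282) = 8.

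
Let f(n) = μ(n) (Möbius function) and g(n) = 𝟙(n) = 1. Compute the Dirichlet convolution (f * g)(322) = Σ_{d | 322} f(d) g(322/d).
(μ * 𝟙)(322) = 0

Divisors of 322: [1, 2, 7, 14, 23, 46, 161, 322]. For each d | 322:
  d = 1: μ(1) · 𝟙(322/1) = 1 · 1 = 1
  d = 2: μ(2) · 𝟙(322/2) = -1 · 1 = -1
  d = 7: μ(7) · 𝟙(322/7) = -1 · 1 = -1
  d = 14: μ(14) · 𝟙(322/14) = 1 · 1 = 1
  d = 23: μ(23) · 𝟙(322/23) = -1 · 1 = -1
  d = 46: μ(46) · 𝟙(322/46) = 1 · 1 = 1
  d = 161: μ(161) · 𝟙(322/161) = 1 · 1 = 1
  d = 322: μ(322) · 𝟙(322/322) = -1 · 1 = -1
Summing: (μ * 𝟙)(322) = 1 + -1 + -1 + 1 + -1 + 1 + 1 + -1 = 0.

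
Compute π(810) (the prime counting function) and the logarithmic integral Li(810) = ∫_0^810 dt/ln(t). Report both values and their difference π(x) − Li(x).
π(810) = 140;  Li(810) ≈ 149.69;  π(x) − Li(x) ≈ -9.69.

Direct count of primes ≤ 810 gives π(810) = 140. Numerical evaluation of the logarithmic integral gives Li(810) ≈ 149.69. The difference π(x) − Li(x) ≈ -9.69 is typically negative for small/moderate x (Li(x) overestimates), though Littlewood's theorem shows this sign changes infinitely often.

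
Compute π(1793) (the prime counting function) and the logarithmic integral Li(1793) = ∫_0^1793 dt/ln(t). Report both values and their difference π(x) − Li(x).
π(1793) = 278;  Li(1793) ≈ 287.38;  π(x) − Li(x) ≈ -9.38.

Direct count of primes ≤ 1793 gives π(1793) = 278. Numerical evaluation of the logarithmic integral gives Li(1793) ≈ 287.38. The difference π(x) − Li(x) ≈ -9.38 is typically negative for small/moderate x (Li(x) overestimates), though Littlewood's theorem shows this sign changes infinitely often.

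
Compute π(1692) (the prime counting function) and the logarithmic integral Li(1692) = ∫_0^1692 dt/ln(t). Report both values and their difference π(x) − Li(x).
π(1692) = 263;  Li(1692) ≈ 273.85;  π(x) − Li(x) ≈ -10.85.

Direct count of primes ≤ 1692 gives π(1692) = 263. Numerical evaluation of the logarithmic integral gives Li(1692) ≈ 273.85. The difference π(x) − Li(x) ≈ -10.85 is typically negative for small/moderate x (Li(x) overestimates), though Littlewood's theorem shows this sign changes infinitely often.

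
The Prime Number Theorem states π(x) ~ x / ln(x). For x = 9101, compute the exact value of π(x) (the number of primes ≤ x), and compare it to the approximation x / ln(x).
π(9101) = 1128;  x/ln(x) ≈ 998.34;  relative error ≈ 11.49%.

Directly count primes up to 9101: π(9101) = 1128. The PNT approximation gives 9101/ln(9101) ≈ 9101/9.11614 ≈ 998.34. Relative error (π(x) − x/ln(x)) / π(x) ≈ 11.49%; the approximation is known to undercount slightly (Li(x) is a better estimate).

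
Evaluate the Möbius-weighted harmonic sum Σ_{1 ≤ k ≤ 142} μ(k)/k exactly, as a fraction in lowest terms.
Σ μ(k)/k = -1280195109320241807184891051690223115540059217279828/1669107775099865011251538855274990009561055775533405515

Values of μ(k) for 1 ≤ k ≤ 142: μ(1) = 1, μ(2) = -1, μ(3) = -1, μ(5) = -1, μ(6) = 1, μ(7) = -1, μ(10) = 1, μ(11) = -1, μ(13) = -1, μ(14) = 1, μ(15) = 1, μ(17) = -1, μ(19) = -1, μ(21) = 1, μ(22) = 1, μ(23) = -1, μ(26) = 1, μ(29) = -1, μ(30) = -1, μ(31) = -1, μ(33) = 1, μ(34) = 1, μ(35) = 1, μ(37) = -1, μ(38) = 1, μ(39) = 1, μ(41) = -1, μ(42) = -1, μ(43) = -1, μ(46) = 1, μ(47) = -1, μ(51) = 1, μ(53) = -1, μ(55) = 1, μ(57) = 1, μ(58) = 1, μ(59) = -1, μ(61) = -1, μ(62) = 1, μ(65) = 1, μ(66) = -1, μ(67) = -1, μ(69) = 1, μ(70) = -1, μ(71) = -1, μ(73) = -1, μ(74) = 1, μ(77) = 1, μ(78) = -1, μ(79) = -1, μ(82) = 1, μ(83) = -1, μ(85) = 1, μ(86) = 1, μ(87) = 1, μ(89) = -1, μ(91) = 1, μ(93) = 1, μ(94) = 1, μ(95) = 1, μ(97) = -1, μ(101) = -1, μ(102) = -1, μ(103) = -1, μ(105) = -1, μ(106) = 1, μ(107) = -1, μ(109) = -1, μ(110) = -1, μ(111) = 1, μ(113) = -1, μ(114) = -1, μ(115) = 1, μ(118) = 1, μ(119) = 1, μ(122) = 1, μ(123) = 1, μ(127) = -1, μ(129) = 1, μ(130) = -1, μ(131) = -1, μ(133) = 1, μ(134) = 1, μ(137) = -1, μ(138) = -1, μ(139) = -1, μ(141) = 1, μ(142) = 1, with μ = 0 on non-squarefree integers. Summing μ(k)/k for k where μ(k) ≠ 0 gives -1280195109320241807184891051690223115540059217279828/1669107775099865011251538855274990009561055775533405515 ≈ -0.0008. (PNT ⟺ this sum → 0 as n → ∞.)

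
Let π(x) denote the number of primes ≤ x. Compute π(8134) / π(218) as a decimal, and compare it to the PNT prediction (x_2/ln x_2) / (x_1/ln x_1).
π(8134)/π(218) = 1022/47 ≈ 21.7447;  PNT prediction ≈ 22.3134.

π(218) = 47 and π(8134) = 1022, so π(8134)/π(218) ≈ 21.7447. The PNT-predicted ratio is (8134/ln(8134)) / (218/ln(218)) ≈ 22.3134. The two agree to within a few percent, as expected.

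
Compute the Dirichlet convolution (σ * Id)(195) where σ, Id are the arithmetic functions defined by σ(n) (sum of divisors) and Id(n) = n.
(σ * Id)(195) = 2079

Divisors of 195: [1, 3, 5, 13, 15, 39, 65, 195]. For each d | 195:
  d = 1: σ(1) · Id(195/1) = 1 · 195 = 195
  d = 3: σ(3) · Id(195/3) = 4 · 65 = 260
  d = 5: σ(5) · Id(195/5) = 6 · 39 = 234
  d = 13: σ(13) · Id(195/13) = 14 · 15 = 210
  d = 15: σ(15) · Id(195/15) = 24 · 13 = 312
  d = 39: σ(39) · Id(195/39) = 56 · 5 = 280
  d = 65: σ(65) · Id(195/65) = 84 · 3 = 252
  d = 195: σ(195) · Id(195/195) = 336 · 1 = 336
Summing: (σ * Id)(195) = 195 + 260 + 234 + 210 + 312 + 280 + 252 + 336 = 2079.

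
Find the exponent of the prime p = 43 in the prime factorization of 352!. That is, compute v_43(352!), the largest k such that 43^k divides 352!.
v_43(352!) = 8

Legendre's formula: v_p(n!) = Σ_{k ≥ 1} ⌊n / p^k⌋. For p = 43, n = 352, the terms are:
  ⌊352/43^1⌋ = ⌊352/43⌋ = 8
(the next term ⌊352/43^2⌋ = 0, terminating the sum). Summing: v_43(352!) = 8 = 8.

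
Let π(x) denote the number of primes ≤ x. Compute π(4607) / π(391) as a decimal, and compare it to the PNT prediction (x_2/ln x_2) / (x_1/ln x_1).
π(4607)/π(391) = 623/77 ≈ 8.0909;  PNT prediction ≈ 8.3372.

π(391) = 77 and π(4607) = 623, so π(4607)/π(391) ≈ 8.0909. The PNT-predicted ratio is (4607/ln(4607)) / (391/ln(391)) ≈ 8.3372. The two agree to within a few percent, as expected.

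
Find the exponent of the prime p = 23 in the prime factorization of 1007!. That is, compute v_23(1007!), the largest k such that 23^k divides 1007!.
v_23(1007!) = 44

Legendre's formula: v_p(n!) = Σ_{k ≥ 1} ⌊n / p^k⌋. For p = 23, n = 1007, the terms are:
  ⌊1007/23^1⌋ = ⌊1007/23⌋ = 43
  ⌊1007/23^2⌋ = ⌊1007/529⌋ = 1
(the next term ⌊1007/23^3⌋ = 0, terminating the sum). Summing: v_23(1007!) = 43 + 1 = 44.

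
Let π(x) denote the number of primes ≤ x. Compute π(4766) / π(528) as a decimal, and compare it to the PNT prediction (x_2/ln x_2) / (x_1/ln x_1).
π(4766)/π(528) = 641/99 ≈ 6.4747;  PNT prediction ≈ 6.6816.

π(528) = 99 and π(4766) = 641, so π(4766)/π(528) ≈ 6.4747. The PNT-predicted ratio is (4766/ln(4766)) / (528/ln(528)) ≈ 6.6816. The two agree to within a few percent, as expected.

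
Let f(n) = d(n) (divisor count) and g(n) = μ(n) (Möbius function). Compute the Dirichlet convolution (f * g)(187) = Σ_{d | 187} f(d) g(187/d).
(d * μ)(187) = 1

Divisors of 187: [1, 11, 17, 187]. For each d | 187:
  d = 1: d(1) · μ(187/1) = 1 · 1 = 1
  d = 11: d(11) · μ(187/11) = 2 · -1 = -2
  d = 17: d(17) · μ(187/17) = 2 · -1 = -2
  d = 187: d(187) · μ(187/187) = 4 · 1 = 4
Summing: (d * μ)(187) = 1 + -2 + -2 + 4 = 1.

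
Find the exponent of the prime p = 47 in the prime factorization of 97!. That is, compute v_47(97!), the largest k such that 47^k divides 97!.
v_47(97!) = 2

Legendre's formula: v_p(n!) = Σ_{k ≥ 1} ⌊n / p^k⌋. For p = 47, n = 97, the terms are:
  ⌊97/47^1⌋ = ⌊97/47⌋ = 2
(the next term ⌊97/47^2⌋ = 0, terminating the sum). Summing: v_47(97!) = 2 = 2.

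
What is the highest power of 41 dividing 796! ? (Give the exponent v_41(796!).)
v_41(796!) = 19

Legendre's formula: v_p(n!) = Σ_{k ≥ 1} ⌊n / p^k⌋. For p = 41, n = 796, the terms are:
  ⌊796/41^1⌋ = ⌊796/41⌋ = 19
(the next term ⌊796/41^2⌋ = 0, terminating the sum). Summing: v_41(796!) = 19 = 19.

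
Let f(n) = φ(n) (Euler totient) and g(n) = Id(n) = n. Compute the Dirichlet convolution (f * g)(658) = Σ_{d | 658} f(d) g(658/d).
(φ * Id)(658) = 3627

Divisors of 658: [1, 2, 7, 14, 47, 94, 329, 658]. For each d | 658:
  d = 1: φ(1) · Id(658/1) = 1 · 658 = 658
  d = 2: φ(2) · Id(658/2) = 1 · 329 = 329
  d = 7: φ(7) · Id(658/7) = 6 · 94 = 564
  d = 14: φ(14) · Id(658/14) = 6 · 47 = 282
  d = 47: φ(47) · Id(658/47) = 46 · 14 = 644
  d = 94: φ(94) · Id(658/94) = 46 · 7 = 322
  d = 329: φ(329) · Id(658/329) = 276 · 2 = 552
  d = 658: φ(658) · Id(658/658) = 276 · 1 = 276
Summing: (φ * Id)(658) = 658 + 329 + 564 + 282 + 644 + 322 + 552 + 276 = 3627.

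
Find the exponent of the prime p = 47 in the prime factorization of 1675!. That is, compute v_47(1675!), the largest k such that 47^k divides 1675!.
v_47(1675!) = 35

Legendre's formula: v_p(n!) = Σ_{k ≥ 1} ⌊n / p^k⌋. For p = 47, n = 1675, the terms are:
  ⌊1675/47^1⌋ = ⌊1675/47⌋ = 35
(the next term ⌊1675/47^2⌋ = 0, terminating the sum). Summing: v_47(1675!) = 35 = 35.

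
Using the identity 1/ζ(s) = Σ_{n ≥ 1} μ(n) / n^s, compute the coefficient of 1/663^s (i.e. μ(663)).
μ(663) = -1

Factor n = 663 = 3 · 13 · 17. μ(n) = 0 if any exponent ≥ 2 (not squarefree); otherwise μ(n) = (−1)^{ω(n)} where ω(n) is the number of distinct prime factors. Applying: μ(663) = -1.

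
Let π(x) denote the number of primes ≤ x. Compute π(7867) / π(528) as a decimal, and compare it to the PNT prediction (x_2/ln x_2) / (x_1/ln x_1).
π(7867)/π(528) = 993/99 ≈ 10.0303;  PNT prediction ≈ 10.4128.

π(528) = 99 and π(7867) = 993, so π(7867)/π(528) ≈ 10.0303. The PNT-predicted ratio is (7867/ln(7867)) / (528/ln(528)) ≈ 10.4128. The two agree to within a few percent, as expected.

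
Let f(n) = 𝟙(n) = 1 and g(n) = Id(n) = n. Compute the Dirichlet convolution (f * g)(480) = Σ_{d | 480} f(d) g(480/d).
(𝟙 * Id)(480) = 1512

Divisors of 480: [1, 2, 3, 4, 5, 6, 8, 10, 12, 15, 16, 20, 24, 30, 32, 40, 48, 60, 80, 96, 120, 160, 240, 480]. For each d | 480:
  d = 1: 𝟙(1) · Id(480/1) = 1 · 480 = 480
  d = 2: 𝟙(2) · Id(480/2) = 1 · 240 = 240
  d = 3: 𝟙(3) · Id(480/3) = 1 · 160 = 160
  d = 4: 𝟙(4) · Id(480/4) = 1 · 120 = 120
  d = 5: 𝟙(5) · Id(480/5) = 1 · 96 = 96
  d = 6: 𝟙(6) · Id(480/6) = 1 · 80 = 80
  d = 8: 𝟙(8) · Id(480/8) = 1 · 60 = 60
  d = 10: 𝟙(10) · Id(480/10) = 1 · 48 = 48
  d = 12: 𝟙(12) · Id(480/12) = 1 · 40 = 40
  d = 15: 𝟙(15) · Id(480/15) = 1 · 32 = 32
  d = 16: 𝟙(16) · Id(480/16) = 1 · 30 = 30
  d = 20: 𝟙(20) · Id(480/20) = 1 · 24 = 24
  d = 24: 𝟙(24) · Id(480/24) = 1 · 20 = 20
  d = 30: 𝟙(30) · Id(480/30) = 1 · 16 = 16
  d = 32: 𝟙(32) · Id(480/32) = 1 · 15 = 15
  d = 40: 𝟙(40) · Id(480/40) = 1 · 12 = 12
  d = 48: 𝟙(48) · Id(480/48) = 1 · 10 = 10
  d = 60: 𝟙(60) · Id(480/60) = 1 · 8 = 8
  d = 80: 𝟙(80) · Id(480/80) = 1 · 6 = 6
  d = 96: 𝟙(96) · Id(480/96) = 1 · 5 = 5
  d = 120: 𝟙(120) · Id(480/120) = 1 · 4 = 4
  d = 160: 𝟙(160) · Id(480/160) = 1 · 3 = 3
  d = 240: 𝟙(240) · Id(480/240) = 1 · 2 = 2
  d = 480: 𝟙(480) · Id(480/480) = 1 · 1 = 1
Summing: (𝟙 * Id)(480) = 480 + 240 + 160 + 120 + 96 + 80 + 60 + 48 + 40 + 32 + 30 + 24 + 20 + 16 + 15 + 12 + 10 + 8 + 6 + 5 + 4 + 3 + 2 + 1 = 1512.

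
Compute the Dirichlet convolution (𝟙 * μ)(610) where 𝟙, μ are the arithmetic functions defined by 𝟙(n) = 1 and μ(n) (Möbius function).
(𝟙 * μ)(610) = 0

Divisors of 610: [1, 2, 5, 10, 61, 122, 305, 610]. For each d | 610:
  d = 1: 𝟙(1) · μ(610/1) = 1 · -1 = -1
  d = 2: 𝟙(2) · μ(610/2) = 1 · 1 = 1
  d = 5: 𝟙(5) · μ(610/5) = 1 · 1 = 1
  d = 10: 𝟙(10) · μ(610/10) = 1 · -1 = -1
  d = 61: 𝟙(61) · μ(610/61) = 1 · 1 = 1
  d = 122: 𝟙(122) · μ(610/122) = 1 · -1 = -1
  d = 305: 𝟙(305) · μ(610/305) = 1 · -1 = -1
  d = 610: 𝟙(610) · μ(610/610) = 1 · 1 = 1
Summing: (𝟙 * μ)(610) = -1 + 1 + 1 + -1 + 1 + -1 + -1 + 1 = 0.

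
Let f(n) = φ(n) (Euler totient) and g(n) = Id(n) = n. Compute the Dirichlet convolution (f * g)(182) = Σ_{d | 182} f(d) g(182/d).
(φ * Id)(182) = 975

Divisors of 182: [1, 2, 7, 13, 14, 26, 91, 182]. For each d | 182:
  d = 1: φ(1) · Id(182/1) = 1 · 182 = 182
  d = 2: φ(2) · Id(182/2) = 1 · 91 = 91
  d = 7: φ(7) · Id(182/7) = 6 · 26 = 156
  d = 13: φ(13) · Id(182/13) = 12 · 14 = 168
  d = 14: φ(14) · Id(182/14) = 6 · 13 = 78
  d = 26: φ(26) · Id(182/26) = 12 · 7 = 84
  d = 91: φ(91) · Id(182/91) = 72 · 2 = 144
  d = 182: φ(182) · Id(182/182) = 72 · 1 = 72
Summing: (φ * Id)(182) = 182 + 91 + 156 + 168 + 78 + 84 + 144 + 72 = 975.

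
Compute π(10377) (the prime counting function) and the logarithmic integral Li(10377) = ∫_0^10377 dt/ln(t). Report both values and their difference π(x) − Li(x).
π(10377) = 1272;  Li(10377) ≈ 1286.99;  π(x) − Li(x) ≈ -14.99.

Direct count of primes ≤ 10377 gives π(10377) = 1272. Numerical evaluation of the logarithmic integral gives Li(10377) ≈ 1286.99. The difference π(x) − Li(x) ≈ -14.99 is typically negative for small/moderate x (Li(x) overestimates), though Littlewood's theorem shows this sign changes infinitely often.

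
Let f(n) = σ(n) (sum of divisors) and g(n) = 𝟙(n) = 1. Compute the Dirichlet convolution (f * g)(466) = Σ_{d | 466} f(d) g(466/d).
(σ * 𝟙)(466) = 940

Divisors of 466: [1, 2, 233, 466]. For each d | 466:
  d = 1: σ(1) · 𝟙(466/1) = 1 · 1 = 1
  d = 2: σ(2) · 𝟙(466/2) = 3 · 1 = 3
  d = 233: σ(233) · 𝟙(466/233) = 234 · 1 = 234
  d = 466: σ(466) · 𝟙(466/466) = 702 · 1 = 702
Summing: (σ * 𝟙)(466) = 1 + 3 + 234 + 702 = 940.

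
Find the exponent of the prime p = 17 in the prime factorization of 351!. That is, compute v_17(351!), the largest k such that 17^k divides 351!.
v_17(351!) = 21

Legendre's formula: v_p(n!) = Σ_{k ≥ 1} ⌊n / p^k⌋. For p = 17, n = 351, the terms are:
  ⌊351/17^1⌋ = ⌊351/17⌋ = 20
  ⌊351/17^2⌋ = ⌊351/289⌋ = 1
(the next term ⌊351/17^3⌋ = 0, terminating the sum). Summing: v_17(351!) = 20 + 1 = 21.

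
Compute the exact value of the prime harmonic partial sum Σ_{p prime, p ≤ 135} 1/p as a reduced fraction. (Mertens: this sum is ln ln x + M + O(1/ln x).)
Σ 1/p = 980956909242278731029785409368357903506317057050081/525896479052627740771371797072411912900610967452630

π(135) = 32, so the primes ≤ 135 are [2, 3, 5, 7, 11, 13, 17, 19, 23, 29, 31, 37, 41, 43, 47, 53, 59, 61, 67, 71, 73, 79, 83, 89, 97, 101, 103, 107, 109, 113, 127, 131]. Summing 1/p over these primes: 980956909242278731029785409368357903506317057050081/525896479052627740771371797072411912900610967452630 ≈ 1.8653. Mertens estimate ln ln(135) + 0.2615 ≈ 1.8518.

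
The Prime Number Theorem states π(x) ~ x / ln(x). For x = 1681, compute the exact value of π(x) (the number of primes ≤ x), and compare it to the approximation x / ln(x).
π(1681) = 263;  x/ln(x) ≈ 226.33;  relative error ≈ 13.94%.

Directly count primes up to 1681: π(1681) = 263. The PNT approximation gives 1681/ln(1681) ≈ 1681/7.42714 ≈ 226.33. Relative error (π(x) − x/ln(x)) / π(x) ≈ 13.94%; the approximation is known to undercount slightly (Li(x) is a better estimate).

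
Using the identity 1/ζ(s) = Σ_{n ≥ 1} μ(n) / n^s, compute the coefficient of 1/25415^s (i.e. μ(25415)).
μ(25415) = 1

Factor n = 25415 = 5 · 13 · 17 · 23. μ(n) = 0 if any exponent ≥ 2 (not squarefree); otherwise μ(n) = (−1)^{ω(n)} where ω(n) is the number of distinct prime factors. Applying: μ(25415) = 1.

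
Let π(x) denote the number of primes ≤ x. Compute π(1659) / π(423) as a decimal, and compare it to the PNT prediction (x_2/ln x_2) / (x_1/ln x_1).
π(1659)/π(423) = 260/82 ≈ 3.1707;  PNT prediction ≈ 3.1991.

π(423) = 82 and π(1659) = 260, so π(1659)/π(423) ≈ 3.1707. The PNT-predicted ratio is (1659/ln(1659)) / (423/ln(423)) ≈ 3.1991. The two agree to within a few percent, as expected.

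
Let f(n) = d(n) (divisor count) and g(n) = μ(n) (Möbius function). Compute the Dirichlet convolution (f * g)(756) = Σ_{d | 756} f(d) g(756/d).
(d * μ)(756) = 1

Divisors of 756: [1, 2, 3, 4, 6, 7, 9, 12, 14, 18, 21, 27, 28, 36, 42, 54, 63, 84, 108, 126, 189, 252, 378, 756]. For each d | 756:
  d = 1: d(1) · μ(756/1) = 1 · 0 = 0
  d = 2: d(2) · μ(756/2) = 2 · 0 = 0
  d = 3: d(3) · μ(756/3) = 2 · 0 = 0
  d = 4: d(4) · μ(756/4) = 3 · 0 = 0
  d = 6: d(6) · μ(756/6) = 4 · 0 = 0
  d = 7: d(7) · μ(756/7) = 2 · 0 = 0
  d = 9: d(9) · μ(756/9) = 3 · 0 = 0
  d = 12: d(12) · μ(756/12) = 6 · 0 = 0
  d = 14: d(14) · μ(756/14) = 4 · 0 = 0
  d = 18: d(18) · μ(756/18) = 6 · -1 = -6
  d = 21: d(21) · μ(756/21) = 4 · 0 = 0
  d = 27: d(27) · μ(756/27) = 4 · 0 = 0
  d = 28: d(28) · μ(756/28) = 6 · 0 = 0
  d = 36: d(36) · μ(756/36) = 9 · 1 = 9
  d = 42: d(42) · μ(756/42) = 8 · 0 = 0
  d = 54: d(54) · μ(756/54) = 8 · 1 = 8
  d = 63: d(63) · μ(756/63) = 6 · 0 = 0
  d = 84: d(84) · μ(756/84) = 12 · 0 = 0
  d = 108: d(108) · μ(756/108) = 12 · -1 = -12
  d = 126: d(126) · μ(756/126) = 12 · 1 = 12
  d = 189: d(189) · μ(756/189) = 8 · 0 = 0
  d = 252: d(252) · μ(756/252) = 18 · -1 = -18
  d = 378: d(378) · μ(756/378) = 16 · -1 = -16
  d = 756: d(756) · μ(756/756) = 24 · 1 = 24
Summing: (d * μ)(756) = 0 + 0 + 0 + 0 + 0 + 0 + 0 + 0 + 0 + -6 + 0 + 0 + 0 + 9 + 0 + 8 + 0 + 0 + -12 + 12 + 0 + -18 + -16 + 24 = 1.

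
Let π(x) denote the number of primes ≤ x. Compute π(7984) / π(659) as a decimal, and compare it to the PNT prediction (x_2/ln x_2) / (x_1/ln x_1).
π(7984)/π(659) = 1006/120 ≈ 8.3833;  PNT prediction ≈ 8.7519.

π(659) = 120 and π(7984) = 1006, so π(7984)/π(659) ≈ 8.3833. The PNT-predicted ratio is (7984/ln(7984)) / (659/ln(659)) ≈ 8.7519. The two agree to within a few percent, as expected.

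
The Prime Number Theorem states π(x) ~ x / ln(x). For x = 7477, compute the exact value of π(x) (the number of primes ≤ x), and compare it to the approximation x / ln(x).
π(7477) = 946;  x/ln(x) ≈ 838.27;  relative error ≈ 11.39%.

Directly count primes up to 7477: π(7477) = 946. The PNT approximation gives 7477/ln(7477) ≈ 7477/8.91959 ≈ 838.27. Relative error (π(x) − x/ln(x)) / π(x) ≈ 11.39%; the approximation is known to undercount slightly (Li(x) is a better estimate).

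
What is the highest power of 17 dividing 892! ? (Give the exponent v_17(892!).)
v_17(892!) = 55

Legendre's formula: v_p(n!) = Σ_{k ≥ 1} ⌊n / p^k⌋. For p = 17, n = 892, the terms are:
  ⌊892/17^1⌋ = ⌊892/17⌋ = 52
  ⌊892/17^2⌋ = ⌊892/289⌋ = 3
(the next term ⌊892/17^3⌋ = 0, terminating the sum). Summing: v_17(892!) = 52 + 3 = 55.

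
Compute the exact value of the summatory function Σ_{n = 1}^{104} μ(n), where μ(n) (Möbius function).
Σ_{n ≤ 104} μ(n) = -2

Compute μ(n) for each 1 ≤ n ≤ 104: μ(1) = 1, μ(2) = -1, μ(3) = -1, μ(4) = 0, μ(5) = -1, μ(6) = 1, μ(7) = -1, μ(8) = 0, μ(9) = 0, μ(10) = 1, μ(11) = -1, μ(12) = 0, μ(13) = -1, μ(14) = 1, μ(15) = 1, μ(16) = 0, μ(17) = -1, μ(18) = 0, μ(19) = -1, μ(20) = 0, μ(21) = 1, μ(22) = 1, μ(23) = -1, μ(24) = 0, μ(25) = 0, μ(26) = 1, μ(27) = 0, μ(28) = 0, μ(29) = -1, μ(30) = -1, μ(31) = -1, μ(32) = 0, μ(33) = 1, μ(34) = 1, μ(35) = 1, μ(36) = 0, μ(37) = -1, μ(38) = 1, μ(39) = 1, μ(40) = 0, μ(41) = -1, μ(42) = -1, μ(43) = -1, μ(44) = 0, μ(45) = 0, μ(46) = 1, μ(47) = -1, μ(48) = 0, μ(49) = 0, μ(50) = 0, μ(51) = 1, μ(52) = 0, μ(53) = -1, μ(54) = 0, μ(55) = 1, μ(56) = 0, μ(57) = 1, μ(58) = 1, μ(59) = -1, μ(60) = 0, μ(61) = -1, μ(62) = 1, μ(63) = 0, μ(64) = 0, μ(65) = 1, μ(66) = -1, μ(67) = -1, μ(68) = 0, μ(69) = 1, μ(70) = -1, μ(71) = -1, μ(72) = 0, μ(73) = -1, μ(74) = 1, μ(75) = 0, μ(76) = 0, μ(77) = 1, μ(78) = -1, μ(79) = -1, μ(80) = 0, μ(81) = 0, μ(82) = 1, μ(83) = -1, μ(84) = 0, μ(85) = 1, μ(86) = 1, μ(87) = 1, μ(88) = 0, μ(89) = -1, μ(90) = 0, μ(91) = 1, μ(92) = 0, μ(93) = 1, μ(94) = 1, μ(95) = 1, μ(96) = 0, μ(97) = -1, μ(98) = 0, μ(99) = 0, μ(100) = 0, μ(101) = -1, μ(102) = -1, μ(103) = -1, μ(104) = 0. Summing all 104 values: -2. (Mertens function M(x) = Σ_{n ≤ x} μ(n); on average M(x) should be small (PNT ⟺ M(x) = o(x)).)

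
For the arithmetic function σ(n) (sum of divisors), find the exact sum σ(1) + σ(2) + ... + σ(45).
Σ_{n ≤ 45} σ(n) = 1686

Compute σ(n) for each 1 ≤ n ≤ 45: σ(1) = 1, σ(2) = 3, σ(3) = 4, σ(4) = 7, σ(5) = 6, σ(6) = 12, σ(7) = 8, σ(8) = 15, σ(9) = 13, σ(10) = 18, σ(11) = 12, σ(12) = 28, σ(13) = 14, σ(14) = 24, σ(15) = 24, σ(16) = 31, σ(17) = 18, σ(18) = 39, σ(19) = 20, σ(20) = 42, σ(21) = 32, σ(22) = 36, σ(23) = 24, σ(24) = 60, σ(25) = 31, σ(26) = 42, σ(27) = 40, σ(28) = 56, σ(29) = 30, σ(30) = 72, σ(31) = 32, σ(32) = 63, σ(33) = 48, σ(34) = 54, σ(35) = 48, σ(36) = 91, σ(37) = 38, σ(38) = 60, σ(39) = 56, σ(40) = 90, σ(41) = 42, σ(42) = 96, σ(43) = 44, σ(44) = 84, σ(45) = 78. Summing all 45 values: 1686. (Average order: Σ_{n ≤ x} σ(n) ~ (π²/12) x². For x = 45, (π²/12)·45² ≈ 1665.50.)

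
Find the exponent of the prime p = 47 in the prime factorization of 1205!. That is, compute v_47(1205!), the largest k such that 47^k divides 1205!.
v_47(1205!) = 25

Legendre's formula: v_p(n!) = Σ_{k ≥ 1} ⌊n / p^k⌋. For p = 47, n = 1205, the terms are:
  ⌊1205/47^1⌋ = ⌊1205/47⌋ = 25
(the next term ⌊1205/47^2⌋ = 0, terminating the sum). Summing: v_47(1205!) = 25 = 25.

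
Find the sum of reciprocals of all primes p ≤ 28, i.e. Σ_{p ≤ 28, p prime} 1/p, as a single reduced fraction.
Σ 1/p = 334406399/223092870

π(28) = 9, so the primes ≤ 28 are [2, 3, 5, 7, 11, 13, 17, 19, 23]. Summing 1/p over these primes: 334406399/223092870 ≈ 1.4990. Mertens estimate ln ln(28) + 0.2615 ≈ 1.4651.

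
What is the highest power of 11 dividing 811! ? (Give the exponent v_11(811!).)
v_11(811!) = 79

Legendre's formula: v_p(n!) = Σ_{k ≥ 1} ⌊n / p^k⌋. For p = 11, n = 811, the terms are:
  ⌊811/11^1⌋ = ⌊811/11⌋ = 73
  ⌊811/11^2⌋ = ⌊811/121⌋ = 6
(the next term ⌊811/11^3⌋ = 0, terminating the sum). Summing: v_11(811!) = 73 + 6 = 79.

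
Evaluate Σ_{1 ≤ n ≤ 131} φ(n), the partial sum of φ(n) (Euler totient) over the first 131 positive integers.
Σ_{n ≤ 131} φ(n) = 5284

Compute φ(n) for each 1 ≤ n ≤ 131: φ(1) = 1, φ(2) = 1, φ(3) = 2, φ(4) = 2, φ(5) = 4, φ(6) = 2, φ(7) = 6, φ(8) = 4, φ(9) = 6, φ(10) = 4, φ(11) = 10, φ(12) = 4, φ(13) = 12, φ(14) = 6, φ(15) = 8, φ(16) = 8, φ(17) = 16, φ(18) = 6, φ(19) = 18, φ(20) = 8, φ(21) = 12, φ(22) = 10, φ(23) = 22, φ(24) = 8, φ(25) = 20, φ(26) = 12, φ(27) = 18, φ(28) = 12, φ(29) = 28, φ(30) = 8, φ(31) = 30, φ(32) = 16, φ(33) = 20, φ(34) = 16, φ(35) = 24, φ(36) = 12, φ(37) = 36, φ(38) = 18, φ(39) = 24, φ(40) = 16, φ(41) = 40, φ(42) = 12, φ(43) = 42, φ(44) = 20, φ(45) = 24, φ(46) = 22, φ(47) = 46, φ(48) = 16, φ(49) = 42, φ(50) = 20, φ(51) = 32, φ(52) = 24, φ(53) = 52, φ(54) = 18, φ(55) = 40, φ(56) = 24, φ(57) = 36, φ(58) = 28, φ(59) = 58, φ(60) = 16, φ(61) = 60, φ(62) = 30, φ(63) = 36, φ(64) = 32, φ(65) = 48, φ(66) = 20, φ(67) = 66, φ(68) = 32, φ(69) = 44, φ(70) = 24, φ(71) = 70, φ(72) = 24, φ(73) = 72, φ(74) = 36, φ(75) = 40, φ(76) = 36, φ(77) = 60, φ(78) = 24, φ(79) = 78, φ(80) = 32, φ(81) = 54, φ(82) = 40, φ(83) = 82, φ(84) = 24, φ(85) = 64, φ(86) = 42, φ(87) = 56, φ(88) = 40, φ(89) = 88, φ(90) = 24, φ(91) = 72, φ(92) = 44, φ(93) = 60, φ(94) = 46, φ(95) = 72, φ(96) = 32, φ(97) = 96, φ(98) = 42, φ(99) = 60, φ(100) = 40, φ(101) = 100, φ(102) = 32, φ(103) = 102, φ(104) = 48, φ(105) = 48, φ(106) = 52, φ(107) = 106, φ(108) = 36, φ(109) = 108, φ(110) = 40, φ(111) = 72, φ(112) = 48, φ(113) = 112, φ(114) = 36, φ(115) = 88, φ(116) = 56, φ(117) = 72, φ(118) = 58, φ(119) = 96, φ(120) = 32, φ(121) = 110, φ(122) = 60, φ(123) = 80, φ(124) = 60, φ(125) = 100, φ(126) = 36, φ(127) = 126, φ(128) = 64, φ(129) = 84, φ(130) = 48, φ(131) = 130. Summing all 131 values: 5284. (Average order: Σ_{n ≤ x} φ(n) ~ (3/π²) x². For x = 131, (3/π²)·131² ≈ 5216.32.)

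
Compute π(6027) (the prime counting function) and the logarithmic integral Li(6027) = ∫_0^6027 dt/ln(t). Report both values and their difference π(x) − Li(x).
π(6027) = 785;  Li(6027) ≈ 803.52;  π(x) − Li(x) ≈ -18.52.

Direct count of primes ≤ 6027 gives π(6027) = 785. Numerical evaluation of the logarithmic integral gives Li(6027) ≈ 803.52. The difference π(x) − Li(x) ≈ -18.52 is typically negative for small/moderate x (Li(x) overestimates), though Littlewood's theorem shows this sign changes infinitely often.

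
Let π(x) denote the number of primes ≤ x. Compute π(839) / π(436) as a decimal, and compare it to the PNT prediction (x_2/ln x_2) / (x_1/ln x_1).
π(839)/π(436) = 146/84 ≈ 1.7381;  PNT prediction ≈ 1.7372.

π(436) = 84 and π(839) = 146, so π(839)/π(436) ≈ 1.7381. The PNT-predicted ratio is (839/ln(839)) / (436/ln(436)) ≈ 1.7372. The two agree to within a few percent, as expected.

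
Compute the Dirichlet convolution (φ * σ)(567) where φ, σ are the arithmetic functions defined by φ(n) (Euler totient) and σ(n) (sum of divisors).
(φ * σ)(567) = 5670

Divisors of 567: [1, 3, 7, 9, 21, 27, 63, 81, 189, 567]. For each d | 567:
  d = 1: φ(1) · σ(567/1) = 1 · 968 = 968
  d = 3: φ(3) · σ(567/3) = 2 · 320 = 640
  d = 7: φ(7) · σ(567/7) = 6 · 121 = 726
  d = 9: φ(9) · σ(567/9) = 6 · 104 = 624
  d = 21: φ(21) · σ(567/21) = 12 · 40 = 480
  d = 27: φ(27) · σ(567/27) = 18 · 32 = 576
  d = 63: φ(63) · σ(567/63) = 36 · 13 = 468
  d = 81: φ(81) · σ(567/81) = 54 · 8 = 432
  d = 189: φ(189) · σ(567/189) = 108 · 4 = 432
  d = 567: φ(567) · σ(567/567) = 324 · 1 = 324
Summing: (φ * σ)(567) = 968 + 640 + 726 + 624 + 480 + 576 + 468 + 432 + 432 + 324 = 5670.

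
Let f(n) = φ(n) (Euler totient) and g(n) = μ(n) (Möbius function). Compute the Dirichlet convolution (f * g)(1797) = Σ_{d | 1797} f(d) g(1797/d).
(φ * μ)(1797) = 597

Divisors of 1797: [1, 3, 599, 1797]. For each d | 1797:
  d = 1: φ(1) · μ(1797/1) = 1 · 1 = 1
  d = 3: φ(3) · μ(1797/3) = 2 · -1 = -2
  d = 599: φ(599) · μ(1797/599) = 598 · -1 = -598
  d = 1797: φ(1797) · μ(1797/1797) = 1196 · 1 = 1196
Summing: (φ * μ)(1797) = 1 + -2 + -598 + 1196 = 597.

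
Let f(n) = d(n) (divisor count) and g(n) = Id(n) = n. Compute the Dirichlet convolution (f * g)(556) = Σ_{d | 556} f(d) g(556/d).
(d * Id)(556) = 1551

Divisors of 556: [1, 2, 4, 139, 278, 556]. For each d | 556:
  d = 1: d(1) · Id(556/1) = 1 · 556 = 556
  d = 2: d(2) · Id(556/2) = 2 · 278 = 556
  d = 4: d(4) · Id(556/4) = 3 · 139 = 417
  d = 139: d(139) · Id(556/139) = 2 · 4 = 8
  d = 278: d(278) · Id(556/278) = 4 · 2 = 8
  d = 556: d(556) · Id(556/556) = 6 · 1 = 6
Summing: (d * Id)(556) = 556 + 556 + 417 + 8 + 8 + 6 = 1551.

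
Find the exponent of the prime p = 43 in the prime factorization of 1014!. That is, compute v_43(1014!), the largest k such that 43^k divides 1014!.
v_43(1014!) = 23

Legendre's formula: v_p(n!) = Σ_{k ≥ 1} ⌊n / p^k⌋. For p = 43, n = 1014, the terms are:
  ⌊1014/43^1⌋ = ⌊1014/43⌋ = 23
(the next term ⌊1014/43^2⌋ = 0, terminating the sum). Summing: v_43(1014!) = 23 = 23.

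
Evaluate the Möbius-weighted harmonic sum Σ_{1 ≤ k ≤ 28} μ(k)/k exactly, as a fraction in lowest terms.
Σ μ(k)/k = 4165258/111546435

Values of μ(k) for 1 ≤ k ≤ 28: μ(1) = 1, μ(2) = -1, μ(3) = -1, μ(5) = -1, μ(6) = 1, μ(7) = -1, μ(10) = 1, μ(11) = -1, μ(13) = -1, μ(14) = 1, μ(15) = 1, μ(17) = -1, μ(19) = -1, μ(21) = 1, μ(22) = 1, μ(23) = -1, μ(26) = 1, with μ = 0 on non-squarefree integers. Summing μ(k)/k for k where μ(k) ≠ 0 gives 4165258/111546435 ≈ 0.0373. (PNT ⟺ this sum → 0 as n → ∞.)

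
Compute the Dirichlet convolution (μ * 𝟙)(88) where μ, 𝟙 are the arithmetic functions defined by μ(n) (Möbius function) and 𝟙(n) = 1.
(μ * 𝟙)(88) = 0

Divisors of 88: [1, 2, 4, 8, 11, 22, 44, 88]. For each d | 88:
  d = 1: μ(1) · 𝟙(88/1) = 1 · 1 = 1
  d = 2: μ(2) · 𝟙(88/2) = -1 · 1 = -1
  d = 4: μ(4) · 𝟙(88/4) = 0 · 1 = 0
  d = 8: μ(8) · 𝟙(88/8) = 0 · 1 = 0
  d = 11: μ(11) · 𝟙(88/11) = -1 · 1 = -1
  d = 22: μ(22) · 𝟙(88/22) = 1 · 1 = 1
  d = 44: μ(44) · 𝟙(88/44) = 0 · 1 = 0
  d = 88: μ(88) · 𝟙(88/88) = 0 · 1 = 0
Summing: (μ * 𝟙)(88) = 1 + -1 + 0 + 0 + -1 + 1 + 0 + 0 = 0.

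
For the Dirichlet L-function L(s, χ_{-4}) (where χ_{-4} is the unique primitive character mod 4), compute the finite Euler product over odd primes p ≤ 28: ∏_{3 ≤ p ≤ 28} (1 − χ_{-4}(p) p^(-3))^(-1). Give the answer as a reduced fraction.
∏ = 177358697820836675/183046656872153088

The odd primes p ≤ 28 are [3, 5, 7, 11, 13, 17, 19, 23]. For each, χ(p) = 1 if p ≡ 1 mod 4, χ(p) = −1 if p ≡ 3 mod 4. Taking (1 − χ(p)/p^3)^(-1) = p^3/(p^3 − χ(p)): (1 − (-1)/3^3)^(-1) · (1 − (1)/5^3)^(-1) · (1 − (-1)/7^3)^(-1) · (1 − (-1)/11^3)^(-1) · (1 − (1)/13^3)^(-1) · (1 − (1)/17^3)^(-1) · (1 − (-1)/19^3)^(-1) · (1 − (-1)/23^3)^(-1) = 177358697820836675/183046656872153088.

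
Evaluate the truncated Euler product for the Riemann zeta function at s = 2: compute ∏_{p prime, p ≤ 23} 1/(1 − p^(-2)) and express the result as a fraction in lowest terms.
∏ = 718188003533/440301256704

The primes p ≤ 23 are [2, 3, 5, 7, 11, 13, 17, 19, 23]. For each prime, (1 − 1/p^2)^(-1) = p^2 / (p^2 − 1). The product is (1 − 1/2^2)^(-1), (1 − 1/3^2)^(-1), (1 − 1/5^2)^(-1), (1 − 1/7^2)^(-1), (1 − 1/11^2)^(-1), (1 − 1/13^2)^(-1), (1 − 1/17^2)^(-1), (1 − 1/19^2)^(-1), (1 − 1/23^2)^(-1) = ∏ p^2 / (p^2 − 1) = 718188003533/440301256704.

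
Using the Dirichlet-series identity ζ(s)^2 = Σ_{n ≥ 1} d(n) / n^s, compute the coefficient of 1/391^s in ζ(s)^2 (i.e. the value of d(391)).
d(391) = 4

ζ(s)^2 = (Σ 1/m^s)(Σ 1/k^s). The coefficient of 1/n^s in the product is the number of ordered pairs (m, k) with mk = n, which equals d(n). For n = 391, divisors are [1, 17, 23, 391], so d(391) = 4.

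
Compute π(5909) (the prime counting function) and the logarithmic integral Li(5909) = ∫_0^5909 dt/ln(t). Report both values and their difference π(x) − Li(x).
π(5909) = 777;  Li(5909) ≈ 789.94;  π(x) − Li(x) ≈ -12.94.

Direct count of primes ≤ 5909 gives π(5909) = 777. Numerical evaluation of the logarithmic integral gives Li(5909) ≈ 789.94. The difference π(x) − Li(x) ≈ -12.94 is typically negative for small/moderate x (Li(x) overestimates), though Littlewood's theorem shows this sign changes infinitely often.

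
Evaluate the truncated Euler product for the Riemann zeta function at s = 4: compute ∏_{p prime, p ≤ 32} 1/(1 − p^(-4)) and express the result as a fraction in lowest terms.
∏ = 44480956869217573792253389310087/41097743855049154662236160000000

The primes p ≤ 32 are [2, 3, 5, 7, 11, 13, 17, 19, 23, 29, 31]. For each prime, (1 − 1/p^4)^(-1) = p^4 / (p^4 − 1). The product is (1 − 1/2^4)^(-1), (1 − 1/3^4)^(-1), (1 − 1/5^4)^(-1), (1 − 1/7^4)^(-1), (1 − 1/11^4)^(-1), (1 − 1/13^4)^(-1), (1 − 1/17^4)^(-1), (1 − 1/19^4)^(-1), (1 − 1/23^4)^(-1), (1 − 1/29^4)^(-1), (1 − 1/31^4)^(-1) = ∏ p^4 / (p^4 − 1) = 44480956869217573792253389310087/41097743855049154662236160000000.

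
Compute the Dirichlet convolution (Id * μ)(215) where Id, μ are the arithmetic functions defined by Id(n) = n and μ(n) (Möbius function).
(Id * μ)(215) = 168

Divisors of 215: [1, 5, 43, 215]. For each d | 215:
  d = 1: Id(1) · μ(215/1) = 1 · 1 = 1
  d = 5: Id(5) · μ(215/5) = 5 · -1 = -5
  d = 43: Id(43) · μ(215/43) = 43 · -1 = -43
  d = 215: Id(215) · μ(215/215) = 215 · 1 = 215
Summing: (Id * μ)(215) = 1 + -5 + -43 + 215 = 168.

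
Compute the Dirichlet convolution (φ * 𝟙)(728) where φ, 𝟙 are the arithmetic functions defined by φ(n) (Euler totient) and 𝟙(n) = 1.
(φ * 𝟙)(728) = 728

Divisors of 728: [1, 2, 4, 7, 8, 13, 14, 26, 28, 52, 56, 91, 104, 182, 364, 728]. For each d | 728:
  d = 1: φ(1) · 𝟙(728/1) = 1 · 1 = 1
  d = 2: φ(2) · 𝟙(728/2) = 1 · 1 = 1
  d = 4: φ(4) · 𝟙(728/4) = 2 · 1 = 2
  d = 7: φ(7) · 𝟙(728/7) = 6 · 1 = 6
  d = 8: φ(8) · 𝟙(728/8) = 4 · 1 = 4
  d = 13: φ(13) · 𝟙(728/13) = 12 · 1 = 12
  d = 14: φ(14) · 𝟙(728/14) = 6 · 1 = 6
  d = 26: φ(26) · 𝟙(728/26) = 12 · 1 = 12
  d = 28: φ(28) · 𝟙(728/28) = 12 · 1 = 12
  d = 52: φ(52) · 𝟙(728/52) = 24 · 1 = 24
  d = 56: φ(56) · 𝟙(728/56) = 24 · 1 = 24
  d = 91: φ(91) · 𝟙(728/91) = 72 · 1 = 72
  d = 104: φ(104) · 𝟙(728/104) = 48 · 1 = 48
  d = 182: φ(182) · 𝟙(728/182) = 72 · 1 = 72
  d = 364: φ(364) · 𝟙(728/364) = 144 · 1 = 144
  d = 728: φ(728) · 𝟙(728/728) = 288 · 1 = 288
Summing: (φ * 𝟙)(728) = 1 + 1 + 2 + 6 + 4 + 12 + 6 + 12 + 12 + 24 + 24 + 72 + 48 + 72 + 144 + 288 = 728.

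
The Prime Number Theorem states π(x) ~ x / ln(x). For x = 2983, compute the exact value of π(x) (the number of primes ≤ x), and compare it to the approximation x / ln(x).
π(2983) = 429;  x/ln(x) ≈ 372.84;  relative error ≈ 13.09%.

Directly count primes up to 2983: π(2983) = 429. The PNT approximation gives 2983/ln(2983) ≈ 2983/8.00068 ≈ 372.84. Relative error (π(x) − x/ln(x)) / π(x) ≈ 13.09%; the approximation is known to undercount slightly (Li(x) is a better estimate).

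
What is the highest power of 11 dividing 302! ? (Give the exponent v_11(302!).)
v_11(302!) = 29

Legendre's formula: v_p(n!) = Σ_{k ≥ 1} ⌊n / p^k⌋. For p = 11, n = 302, the terms are:
  ⌊302/11^1⌋ = ⌊302/11⌋ = 27
  ⌊302/11^2⌋ = ⌊302/121⌋ = 2
(the next term ⌊302/11^3⌋ = 0, terminating the sum). Summing: v_11(302!) = 27 + 2 = 29.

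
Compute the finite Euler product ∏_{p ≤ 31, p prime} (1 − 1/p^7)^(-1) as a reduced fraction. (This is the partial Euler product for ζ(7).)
∏ = 37031956963631386906046525229438701635098769061332515193389940565625/36725327022248259763071767483224373757798563246158812707599806493184

The primes p ≤ 31 are [2, 3, 5, 7, 11, 13, 17, 19, 23, 29, 31]. For each prime, (1 − 1/p^7)^(-1) = p^7 / (p^7 − 1). The product is (1 − 1/2^7)^(-1), (1 − 1/3^7)^(-1), (1 − 1/5^7)^(-1), (1 − 1/7^7)^(-1), (1 − 1/11^7)^(-1), (1 − 1/13^7)^(-1), (1 − 1/17^7)^(-1), (1 − 1/19^7)^(-1), (1 − 1/23^7)^(-1), (1 − 1/29^7)^(-1), (1 − 1/31^7)^(-1) = ∏ p^7 / (p^7 − 1) = 37031956963631386906046525229438701635098769061332515193389940565625/36725327022248259763071767483224373757798563246158812707599806493184.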